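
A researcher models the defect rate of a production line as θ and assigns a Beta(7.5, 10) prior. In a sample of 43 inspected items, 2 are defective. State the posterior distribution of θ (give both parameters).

The binomial likelihood is conjugate to the Beta prior: with 2 successes and 41 failures, the posterior is Beta(7.5+2, 10+41) = Beta(9.5, 51).

Posterior: Beta(9.5, 51)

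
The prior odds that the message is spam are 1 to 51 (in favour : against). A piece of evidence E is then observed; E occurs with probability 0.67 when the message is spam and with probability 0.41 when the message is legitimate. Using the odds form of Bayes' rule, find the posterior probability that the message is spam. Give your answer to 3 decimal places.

Prior odds = 1/51 = 0.019608.
Likelihood ratio for E = 0.67/0.41 = 1.6341.
Posterior odds = prior odds × LR = 0.032042.
Posterior probability = odds/(1+odds) = 0.032042/1.0320 = 0.031.

Posterior probability ≈ 0.031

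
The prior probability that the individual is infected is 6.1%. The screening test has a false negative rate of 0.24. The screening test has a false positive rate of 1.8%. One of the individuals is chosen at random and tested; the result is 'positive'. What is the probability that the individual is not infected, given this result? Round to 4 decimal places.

Write H for 'the individual is infected'. Prior odds H:¬H = 0.061/0.939 = 0.064963. For the 'positive' outcome, the likelihood ratio is 0.76/0.018 = 42.222.
Posterior odds = 0.064963 × 42.222 = 2.7429, so P(H|E) = 2.7429/(1+2.7429) = 0.7328. Then P(¬H|E) = 1 − 0.7328 = 0.2672.

P(¬H | E) ≈ 0.2672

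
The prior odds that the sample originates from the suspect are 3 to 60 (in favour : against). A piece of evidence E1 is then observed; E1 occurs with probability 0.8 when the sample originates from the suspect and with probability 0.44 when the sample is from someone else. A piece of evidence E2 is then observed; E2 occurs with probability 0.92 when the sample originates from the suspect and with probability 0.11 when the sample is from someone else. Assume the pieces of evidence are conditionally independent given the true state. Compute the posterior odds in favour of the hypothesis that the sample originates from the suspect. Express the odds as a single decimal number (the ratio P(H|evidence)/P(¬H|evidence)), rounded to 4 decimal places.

Prior odds = 3/60 = 0.050000.
Likelihood ratio for E1 = 0.8/0.44 = 1.8182.
Likelihood ratio for E2 = 0.92/0.11 = 8.3636.
Posterior odds = prior odds × LR₁ × LR₂ = 0.76033.

Posterior odds ≈ 0.7603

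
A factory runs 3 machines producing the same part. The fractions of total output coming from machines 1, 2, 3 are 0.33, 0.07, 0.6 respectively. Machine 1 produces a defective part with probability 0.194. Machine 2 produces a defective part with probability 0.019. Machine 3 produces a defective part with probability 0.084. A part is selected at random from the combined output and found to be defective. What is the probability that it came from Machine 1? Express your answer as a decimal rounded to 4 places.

Posterior probability ≈ 0.5531

Tabulate prior·likelihood by source: [1] prior 0.33, lik 0.194, product 0.06402; [2] prior 0.07, lik 0.019, product 0.001330; [3] prior 0.6, lik 0.084, product 0.05040.
Normalizing constant = 0.11575; the posterior for Machine 1 is its product over the sum, 0.06402/0.11575 = 0.5531.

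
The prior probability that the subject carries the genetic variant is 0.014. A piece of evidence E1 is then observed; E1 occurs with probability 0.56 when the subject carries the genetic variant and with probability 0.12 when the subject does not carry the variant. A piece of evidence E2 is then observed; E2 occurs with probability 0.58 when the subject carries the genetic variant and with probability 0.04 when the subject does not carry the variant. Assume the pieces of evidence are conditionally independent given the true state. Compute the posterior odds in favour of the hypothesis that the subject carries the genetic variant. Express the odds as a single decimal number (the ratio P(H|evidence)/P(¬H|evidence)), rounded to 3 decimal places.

Posterior odds ≈ 0.961

Prior odds = 0.014/(1−0.014) = 0.014199.
Likelihood ratio for E1 = 0.56/0.12 = 4.6667.
Likelihood ratio for E2 = 0.58/0.04 = 14.500.
Posterior odds = prior odds × LR₁ × LR₂ = 0.96078.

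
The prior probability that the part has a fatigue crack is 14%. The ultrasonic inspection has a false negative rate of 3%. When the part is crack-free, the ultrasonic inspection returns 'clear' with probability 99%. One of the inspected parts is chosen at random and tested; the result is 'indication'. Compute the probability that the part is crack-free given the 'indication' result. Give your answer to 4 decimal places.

Let H be the event that the part has a fatigue crack. P(H) = 0.14, so P(¬H) = 0.86. With E the 'indication' result, P(E|H) = 0.97 and P(E|¬H) = 0.01.
P(E) = 0.97·0.14 + 0.01·0.86 = 0.13580 + 0.0086000 = 0.14440.
By Bayes' theorem, P(H|E) = 0.13580 / 0.14440 = 0.9404. Hence P(¬H|E) = 1 − 0.9404 = 0.0596.

P(¬H | E) ≈ 0.0596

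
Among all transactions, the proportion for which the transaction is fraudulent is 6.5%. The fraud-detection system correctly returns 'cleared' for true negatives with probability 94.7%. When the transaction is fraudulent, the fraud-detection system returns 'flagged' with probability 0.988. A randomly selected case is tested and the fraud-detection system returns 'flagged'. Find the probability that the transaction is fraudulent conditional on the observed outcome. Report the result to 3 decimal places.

Write H for 'the transaction is fraudulent'. Prior odds H:¬H = 0.065/0.935 = 0.069519. For the 'flagged' outcome, the likelihood ratio is 0.988/0.053 = 18.642.
Posterior odds = 0.069519 × 18.642 = 1.2959, so P(H|E) = 1.2959/(1+1.2959) = 0.564.

P(H | E) ≈ 0.564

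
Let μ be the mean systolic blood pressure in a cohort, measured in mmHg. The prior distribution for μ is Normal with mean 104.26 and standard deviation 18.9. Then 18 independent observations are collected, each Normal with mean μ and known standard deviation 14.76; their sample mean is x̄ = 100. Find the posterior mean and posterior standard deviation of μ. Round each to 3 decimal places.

Posterior mean ≈ 100.140; posterior SD ≈ 3.421

With known σ, the Normal prior is conjugate. Weight on the data is w = (n/σ²)/(n/σ² + 1/τ₀²) = 0.0826228/(0.0826228+0.00279947) = 0.96723.
Posterior mean = w·x̄ + (1−w)·μ₀ = 0.96723·100 + 0.032772·104.26 = 100.140. Posterior variance = 1/(0.0826228+0.00279947) = 11.7066, so SD = 3.421.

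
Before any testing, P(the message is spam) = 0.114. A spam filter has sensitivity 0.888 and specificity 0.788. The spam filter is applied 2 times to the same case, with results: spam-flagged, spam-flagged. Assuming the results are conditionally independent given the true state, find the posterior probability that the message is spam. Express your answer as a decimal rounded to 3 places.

Let H be the event that the message is spam; start with P(H) = 0.114. P('spam-flagged'|H) = 0.888, P('spam-flagged'|¬H) = 0.212.
Update on result 1 ('spam-flagged'): P(H) ← 0.888·0.1140 / (0.888·0.1140 + 0.212·0.8860) = 0.10123/0.28906 = 0.3502.
Update on result 2 ('spam-flagged'): P(H) ← 0.888·0.3502 / (0.888·0.3502 + 0.212·0.6498) = 0.31098/0.44874 = 0.6930.

Posterior P(H) ≈ 0.693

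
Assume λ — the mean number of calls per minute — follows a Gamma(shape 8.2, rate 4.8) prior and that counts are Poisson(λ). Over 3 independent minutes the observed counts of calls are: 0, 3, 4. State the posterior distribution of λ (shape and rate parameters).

Posterior: Gamma(shape=15.2, rate=7.8)

The Poisson likelihood adds the total count to the shape and the number of exposure periods to the rate. Here ∑xᵢ = 7 and n = 3, so shape 8.2→15.2 and rate 4.8→7.8.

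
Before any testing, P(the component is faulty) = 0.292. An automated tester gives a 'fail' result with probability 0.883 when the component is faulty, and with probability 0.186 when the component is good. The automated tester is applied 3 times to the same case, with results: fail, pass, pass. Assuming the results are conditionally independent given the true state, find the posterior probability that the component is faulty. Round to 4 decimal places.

Posterior P(H) ≈ 0.0389

Let H be the event that the component is faulty; start with P(H) = 0.292. P('fail'|H) = 0.883, P('fail'|¬H) = 0.186.
Update on result 1 ('fail'): P(H) ← 0.883·0.2920 / (0.883·0.2920 + 0.186·0.7080) = 0.25784/0.38952 = 0.6619.
Update on result 2 ('pass'): P(H) ← 0.117·0.6619 / (0.117·0.6619 + 0.814·0.3381) = 0.077445/0.35264 = 0.2196.
Update on result 3 ('pass'): P(H) ← 0.117·0.2196 / (0.117·0.2196 + 0.814·0.7804) = 0.025695/0.66093 = 0.0389.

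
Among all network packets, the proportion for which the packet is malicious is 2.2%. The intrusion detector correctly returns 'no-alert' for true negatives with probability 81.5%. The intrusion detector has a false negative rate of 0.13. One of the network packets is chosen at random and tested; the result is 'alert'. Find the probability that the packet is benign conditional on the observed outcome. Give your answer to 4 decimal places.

P(¬H | E) ≈ 0.9043

Let H be the event that the packet is malicious. P(H) = 0.022, so P(¬H) = 0.978. With E the 'alert' result, P(E|H) = 0.87 and P(E|¬H) = 0.185.
P(E) = 0.87·0.022 + 0.185·0.978 = 0.019140 + 0.18093 = 0.20007.
By Bayes' theorem, P(H|E) = 0.019140 / 0.20007 = 0.0957. Hence P(¬H|E) = 1 − 0.0957 = 0.9043.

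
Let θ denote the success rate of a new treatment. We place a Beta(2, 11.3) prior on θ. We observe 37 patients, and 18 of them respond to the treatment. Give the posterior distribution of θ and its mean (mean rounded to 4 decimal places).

Observing 18 successes and 19 failures updates Beta(2, 11.3) by adding the success and failure counts to the two shape parameters: α = 2+18 = 20, β = 11.3+19 = 30.3.
Posterior mean = α/(α+β) = 20/50.3 = 0.3976.

Posterior: Beta(20, 30.3); mean ≈ 0.3976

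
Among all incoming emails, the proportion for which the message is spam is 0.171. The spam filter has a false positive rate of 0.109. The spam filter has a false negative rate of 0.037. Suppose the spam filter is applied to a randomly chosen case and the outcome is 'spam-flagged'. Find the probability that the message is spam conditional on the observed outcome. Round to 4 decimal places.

Let H be the event that the message is spam. P(H) = 0.171, so P(¬H) = 0.829. With E the 'spam-flagged' result, P(E|H) = 0.963 and P(E|¬H) = 0.109.
P(E) = 0.963·0.171 + 0.109·0.829 = 0.16467 + 0.090361 = 0.25503.
By Bayes' theorem, P(H|E) = 0.16467 / 0.25503 = 0.6457.

P(H | E) ≈ 0.6457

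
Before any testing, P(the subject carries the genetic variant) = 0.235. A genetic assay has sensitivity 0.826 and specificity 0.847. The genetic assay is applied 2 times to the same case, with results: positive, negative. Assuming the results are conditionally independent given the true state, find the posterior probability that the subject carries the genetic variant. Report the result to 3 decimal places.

With H the event that the subject carries the genetic variant, the joint likelihood of the observed sequence is P(data|H) = 0.826·0.174 = 0.14372 and P(data|¬H) = 0.153·0.847 = 0.12959.
Bayes: P(H|data) = 0.235·0.14372 / (0.235·0.14372 + 0.765·0.12959) = 0.033775/0.13291 = 0.2541.

Posterior P(H) ≈ 0.254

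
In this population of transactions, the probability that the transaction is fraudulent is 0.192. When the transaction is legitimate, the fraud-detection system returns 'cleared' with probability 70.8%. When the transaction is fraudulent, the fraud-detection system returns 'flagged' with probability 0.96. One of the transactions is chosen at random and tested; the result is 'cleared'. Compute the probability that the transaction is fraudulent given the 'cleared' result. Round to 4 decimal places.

P(H | E) ≈ 0.0132

Let H be the event that the transaction is fraudulent. P(H) = 0.192, so P(¬H) = 0.808. With E the 'cleared' result, P(E|H) = 0.04 and P(E|¬H) = 0.708.
P(E) = 0.04·0.192 + 0.708·0.808 = 0.0076800 + 0.57206 = 0.57974.
By Bayes' theorem, P(H|E) = 0.0076800 / 0.57974 = 0.0132.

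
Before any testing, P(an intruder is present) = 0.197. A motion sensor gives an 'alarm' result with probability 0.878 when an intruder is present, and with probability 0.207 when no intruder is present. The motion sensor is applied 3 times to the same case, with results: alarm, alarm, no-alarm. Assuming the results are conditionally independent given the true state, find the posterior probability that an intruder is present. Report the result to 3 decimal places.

With H the event that an intruder is present, the joint likelihood of the observed sequence is P(data|H) = 0.878·0.878·0.122 = 0.094048 and P(data|¬H) = 0.207·0.207·0.793 = 0.033979.
Bayes: P(H|data) = 0.197·0.094048 / (0.197·0.094048 + 0.803·0.033979) = 0.018527/0.045813 = 0.4044.

Posterior P(H) ≈ 0.404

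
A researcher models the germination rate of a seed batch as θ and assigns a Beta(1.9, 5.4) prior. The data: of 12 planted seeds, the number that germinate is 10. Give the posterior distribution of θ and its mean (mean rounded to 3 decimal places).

Observing 10 successes and 2 failures updates Beta(1.9, 5.4) by adding the success and failure counts to the two shape parameters: α = 1.9+10 = 11.9, β = 5.4+2 = 7.4.
Posterior mean = α/(α+β) = 11.9/19.3 = 0.617.

Posterior: Beta(11.9, 7.4); mean ≈ 0.617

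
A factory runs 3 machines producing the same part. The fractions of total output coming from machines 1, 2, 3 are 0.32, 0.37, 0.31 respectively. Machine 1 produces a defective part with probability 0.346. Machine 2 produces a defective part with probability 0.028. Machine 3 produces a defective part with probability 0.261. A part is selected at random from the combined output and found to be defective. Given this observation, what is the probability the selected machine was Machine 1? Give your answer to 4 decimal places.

Tabulate prior·likelihood by source: [1] prior 0.32, lik 0.346, product 0.1107; [2] prior 0.37, lik 0.028, product 0.01036; [3] prior 0.31, lik 0.261, product 0.08091.
Normalizing constant = 0.20199; the posterior for Machine 1 is its product over the sum, 0.1107/0.20199 = 0.5481.

Posterior probability ≈ 0.5481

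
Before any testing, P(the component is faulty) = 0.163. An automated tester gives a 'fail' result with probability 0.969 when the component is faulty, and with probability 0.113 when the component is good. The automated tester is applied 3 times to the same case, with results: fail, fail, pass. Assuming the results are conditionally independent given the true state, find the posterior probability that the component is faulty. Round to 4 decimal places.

Posterior P(H) ≈ 0.3335

With H the event that the component is faulty, the joint likelihood of the observed sequence is P(data|H) = 0.969·0.969·0.031 = 0.029108 and P(data|¬H) = 0.113·0.113·0.887 = 0.011326.
Bayes: P(H|data) = 0.163·0.029108 / (0.163·0.029108 + 0.837·0.011326) = 0.0047446/0.014225 = 0.3335.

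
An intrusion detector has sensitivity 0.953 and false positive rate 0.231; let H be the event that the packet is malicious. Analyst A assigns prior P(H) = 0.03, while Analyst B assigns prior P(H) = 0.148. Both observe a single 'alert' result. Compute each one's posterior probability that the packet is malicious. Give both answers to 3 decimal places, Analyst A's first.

The likelihood ratio for an 'alert' result is 0.953/0.231 = 4.1255.
Analyst A: prior odds 0.03/0.97 = 0.030928; posterior odds 0.12759; posterior probability 0.113.
Analyst B: prior odds 0.148/0.852 = 0.17371; posterior odds 0.71664; posterior probability 0.417.

Analyst A: 0.113; Analyst B: 0.417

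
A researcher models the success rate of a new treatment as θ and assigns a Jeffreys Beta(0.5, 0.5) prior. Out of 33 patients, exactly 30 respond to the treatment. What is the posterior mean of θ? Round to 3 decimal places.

Posterior mean ≈ 0.897

Observing 30 successes and 3 failures updates Beta(0.5, 0.5) by adding the success and failure counts to the two shape parameters: α = 0.5+30 = 30.5, β = 0.5+3 = 3.5.
E[θ | data] = 30.5/(30.5+3.5) = 0.897.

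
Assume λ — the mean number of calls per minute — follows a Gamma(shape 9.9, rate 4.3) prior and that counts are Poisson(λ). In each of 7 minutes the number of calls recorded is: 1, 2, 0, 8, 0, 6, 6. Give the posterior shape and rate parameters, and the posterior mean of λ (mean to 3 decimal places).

The Poisson likelihood adds the total count to the shape and the number of exposure periods to the rate. Here ∑xᵢ = 23 and n = 7, so shape 9.9→32.9 and rate 4.3→11.3.
Posterior mean = shape/rate = 32.9/11.3 = 2.912.

Posterior: Gamma(shape=32.9, rate=11.3); mean ≈ 2.912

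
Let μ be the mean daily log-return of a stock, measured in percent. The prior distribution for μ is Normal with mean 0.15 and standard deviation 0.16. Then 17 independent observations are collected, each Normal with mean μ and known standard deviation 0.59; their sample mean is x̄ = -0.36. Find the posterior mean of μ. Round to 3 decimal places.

Posterior mean ≈ -0.133

Prior precision 1/τ₀² = 1/0.16² = 39.0625; data precision n/σ² = 17/0.59² = 48.8365.
Posterior precision = 39.0625 + 48.8365 = 87.8990.
Posterior mean = (39.0625·0.15 + 48.8365·-0.36) / 87.8990 = -0.133.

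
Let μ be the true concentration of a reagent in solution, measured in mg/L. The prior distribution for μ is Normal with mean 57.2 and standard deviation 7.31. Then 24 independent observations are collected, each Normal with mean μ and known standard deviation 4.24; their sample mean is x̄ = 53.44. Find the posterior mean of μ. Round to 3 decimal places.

Posterior mean ≈ 53.492

Prior precision 1/τ₀² = 1/7.31² = 0.0187139; data precision n/σ² = 24/4.24² = 1.33499.
Posterior precision = 0.0187139 + 1.33499 = 1.35371.
Posterior mean = (0.0187139·57.2 + 1.33499·53.44) / 1.35371 = 53.492.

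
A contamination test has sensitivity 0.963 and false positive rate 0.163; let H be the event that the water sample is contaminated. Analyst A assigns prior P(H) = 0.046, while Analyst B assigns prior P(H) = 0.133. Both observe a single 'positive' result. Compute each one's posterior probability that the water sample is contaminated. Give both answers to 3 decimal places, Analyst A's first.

Analyst A: 0.222; Analyst B: 0.475

P('+'|H) = 0.963, P('+'|¬H) = 0.163.
Analyst A: numerator 0.963·0.046 = 0.044298; evidence = 0.044298+0.163·0.954 = 0.19980; posterior = 0.222.
Analyst B: numerator 0.963·0.133 = 0.12808; evidence = 0.12808+0.163·0.867 = 0.26940; posterior = 0.475.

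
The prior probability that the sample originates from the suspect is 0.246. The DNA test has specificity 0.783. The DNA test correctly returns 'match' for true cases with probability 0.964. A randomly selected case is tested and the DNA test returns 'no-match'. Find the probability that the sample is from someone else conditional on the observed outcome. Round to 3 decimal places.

P(¬H | E) ≈ 0.985

Let H be the event that the sample originates from the suspect. P(H) = 0.246, so P(¬H) = 0.754. With E the 'no-match' result, P(E|H) = 0.036 and P(E|¬H) = 0.783.
P(E) = 0.036·0.246 + 0.783·0.754 = 0.0088560 + 0.59038 = 0.59924.
By Bayes' theorem, P(H|E) = 0.0088560 / 0.59924 = 0.015. Hence P(¬H|E) = 1 − 0.015 = 0.985.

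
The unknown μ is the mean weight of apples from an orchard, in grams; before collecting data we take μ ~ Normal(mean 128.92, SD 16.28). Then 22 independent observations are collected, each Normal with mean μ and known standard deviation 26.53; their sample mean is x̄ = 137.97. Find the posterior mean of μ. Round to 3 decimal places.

With known σ, the Normal prior is conjugate. Weight on the data is w = (n/σ²)/(n/σ² + 1/τ₀²) = 0.0312571/(0.0312571+0.00377304) = 0.89229.
Posterior mean = w·x̄ + (1−w)·μ₀ = 0.89229·137.97 + 0.10771·128.92 = 136.995.

Posterior mean ≈ 136.995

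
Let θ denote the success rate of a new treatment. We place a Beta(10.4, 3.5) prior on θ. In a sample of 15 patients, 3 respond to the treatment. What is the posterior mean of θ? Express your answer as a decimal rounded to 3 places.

Posterior mean ≈ 0.464

Observing 3 successes and 12 failures updates Beta(10.4, 3.5) by adding the success and failure counts to the two shape parameters: α = 10.4+3 = 13.4, β = 3.5+12 = 15.5.
E[θ | data] = 13.4/(13.4+15.5) = 0.464.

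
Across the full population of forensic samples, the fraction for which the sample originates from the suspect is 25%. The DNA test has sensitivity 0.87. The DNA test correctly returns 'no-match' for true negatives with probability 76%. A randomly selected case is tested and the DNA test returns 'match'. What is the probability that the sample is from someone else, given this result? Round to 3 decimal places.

P(¬H | E) ≈ 0.453

Write H for 'the sample originates from the suspect'. Prior odds H:¬H = 0.25/0.75 = 0.33333. For the 'match' outcome, the likelihood ratio is 0.87/0.24 = 3.6250.
Posterior odds = 0.33333 × 3.6250 = 1.2083, so P(H|E) = 1.2083/(1+1.2083) = 0.547. Then P(¬H|E) = 1 − 0.547 = 0.453.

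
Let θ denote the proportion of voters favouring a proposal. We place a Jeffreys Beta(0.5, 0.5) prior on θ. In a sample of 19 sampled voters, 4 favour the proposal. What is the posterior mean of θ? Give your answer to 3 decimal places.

Observing 4 successes and 15 failures updates Beta(0.5, 0.5) by adding the success and failure counts to the two shape parameters: α = 0.5+4 = 4.5, β = 0.5+15 = 15.5.
Posterior mean = α/(α+β) = 4.5/20 = 0.225.

Posterior mean ≈ 0.225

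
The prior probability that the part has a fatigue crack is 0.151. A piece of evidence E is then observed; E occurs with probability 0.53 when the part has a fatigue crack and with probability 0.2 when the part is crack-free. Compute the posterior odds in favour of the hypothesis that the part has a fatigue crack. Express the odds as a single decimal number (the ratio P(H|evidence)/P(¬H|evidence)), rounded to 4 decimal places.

Prior odds = 0.151/(1−0.151) = 0.17786.
Likelihood ratio for E = 0.53/0.2 = 2.6500.
Posterior odds = prior odds × LR = 0.47132.

Posterior odds ≈ 0.4713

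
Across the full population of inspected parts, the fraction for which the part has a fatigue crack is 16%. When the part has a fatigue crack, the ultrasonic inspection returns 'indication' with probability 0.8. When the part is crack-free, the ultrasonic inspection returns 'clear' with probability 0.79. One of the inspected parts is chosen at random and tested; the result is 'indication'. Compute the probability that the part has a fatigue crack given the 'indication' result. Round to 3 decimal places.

Write H for 'the part has a fatigue crack'. Prior odds H:¬H = 0.16/0.84 = 0.19048. For the 'indication' outcome, the likelihood ratio is 0.8/0.21 = 3.8095.
Posterior odds = 0.19048 × 3.8095 = 0.72562, so P(H|E) = 0.72562/(1+0.72562) = 0.420.

P(H | E) ≈ 0.420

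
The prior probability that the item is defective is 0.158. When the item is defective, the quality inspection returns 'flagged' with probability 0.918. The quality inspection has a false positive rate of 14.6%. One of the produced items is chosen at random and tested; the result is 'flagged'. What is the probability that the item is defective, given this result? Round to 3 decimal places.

P(H | E) ≈ 0.541

Let H be the event that the item is defective. P(H) = 0.158, so P(¬H) = 0.842. With E the 'flagged' result, P(E|H) = 0.918 and P(E|¬H) = 0.146.
P(E) = 0.918·0.158 + 0.146·0.842 = 0.14504 + 0.12293 = 0.26798.
By Bayes' theorem, P(H|E) = 0.14504 / 0.26798 = 0.541.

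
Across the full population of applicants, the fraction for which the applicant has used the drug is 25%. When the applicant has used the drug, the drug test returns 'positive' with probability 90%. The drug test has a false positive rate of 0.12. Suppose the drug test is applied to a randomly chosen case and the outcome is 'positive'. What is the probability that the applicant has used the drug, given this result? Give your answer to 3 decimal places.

P(H | E) ≈ 0.714

Write H for 'the applicant has used the drug'. Prior odds H:¬H = 0.25/0.75 = 0.33333. For the 'positive' outcome, the likelihood ratio is 0.9/0.12 = 7.5000.
Posterior odds = 0.33333 × 7.5000 = 2.5000, so P(H|E) = 2.5000/(1+2.5000) = 0.714.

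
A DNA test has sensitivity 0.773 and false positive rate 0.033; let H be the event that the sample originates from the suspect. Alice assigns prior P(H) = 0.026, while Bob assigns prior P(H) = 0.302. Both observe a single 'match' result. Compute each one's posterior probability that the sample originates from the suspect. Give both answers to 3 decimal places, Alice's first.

Alice: 0.385; Bob: 0.910

P('+'|H) = 0.773, P('+'|¬H) = 0.033.
Alice: numerator 0.773·0.026 = 0.020098; evidence = 0.020098+0.033·0.974 = 0.052240; posterior = 0.385.
Bob: numerator 0.773·0.302 = 0.23345; evidence = 0.23345+0.033·0.698 = 0.25648; posterior = 0.910.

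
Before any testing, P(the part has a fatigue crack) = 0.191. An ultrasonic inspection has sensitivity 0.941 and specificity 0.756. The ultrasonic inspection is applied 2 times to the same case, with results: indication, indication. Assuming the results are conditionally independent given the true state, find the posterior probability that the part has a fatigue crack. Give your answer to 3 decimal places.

Posterior P(H) ≈ 0.778

Let H be the event that the part has a fatigue crack; start with P(H) = 0.191. P('indication'|H) = 0.941, P('indication'|¬H) = 0.244.
Update on result 1 ('indication'): P(H) ← 0.941·0.1910 / (0.941·0.1910 + 0.244·0.8090) = 0.17973/0.37713 = 0.4766.
Update on result 2 ('indication'): P(H) ← 0.941·0.4766 / (0.941·0.4766 + 0.244·0.5234) = 0.44846/0.57618 = 0.7783.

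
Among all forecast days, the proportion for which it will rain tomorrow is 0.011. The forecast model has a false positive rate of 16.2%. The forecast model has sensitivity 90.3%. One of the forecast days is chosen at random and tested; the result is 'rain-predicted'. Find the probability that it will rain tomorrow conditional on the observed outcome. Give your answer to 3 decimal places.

P(H | E) ≈ 0.058

Write H for 'it will rain tomorrow'. Prior odds H:¬H = 0.011/0.989 = 0.011122. For the 'rain-predicted' outcome, the likelihood ratio is 0.903/0.162 = 5.5741.
Posterior odds = 0.011122 × 5.5741 = 0.061997, so P(H|E) = 0.061997/(1+0.061997) = 0.058.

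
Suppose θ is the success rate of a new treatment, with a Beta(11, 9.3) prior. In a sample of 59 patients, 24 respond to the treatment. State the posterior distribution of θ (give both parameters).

Observing 24 successes and 35 failures updates Beta(11, 9.3) by adding the success and failure counts to the two shape parameters: α = 11+24 = 35, β = 9.3+35 = 44.3.

Posterior: Beta(35, 44.3)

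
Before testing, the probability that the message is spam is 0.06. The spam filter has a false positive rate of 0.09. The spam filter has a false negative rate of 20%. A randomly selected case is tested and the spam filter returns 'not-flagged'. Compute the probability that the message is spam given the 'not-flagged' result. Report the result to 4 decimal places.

P(H | E) ≈ 0.0138

Let H be the event that the message is spam. P(H) = 0.06, so P(¬H) = 0.94. With E the 'not-flagged' result, P(E|H) = 0.2 and P(E|¬H) = 0.91.
P(E) = 0.2·0.06 + 0.91·0.94 = 0.012000 + 0.85540 = 0.86740.
By Bayes' theorem, P(H|E) = 0.012000 / 0.86740 = 0.0138.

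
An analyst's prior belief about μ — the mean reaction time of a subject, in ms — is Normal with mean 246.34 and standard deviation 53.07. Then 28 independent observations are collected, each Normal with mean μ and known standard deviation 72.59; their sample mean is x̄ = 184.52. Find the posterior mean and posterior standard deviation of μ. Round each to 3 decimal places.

Posterior mean ≈ 188.392; posterior SD ≈ 13.282

With known σ, the Normal prior is conjugate. Weight on the data is w = (n/σ²)/(n/σ² + 1/τ₀²) = 0.00531379/(0.00531379+0.00035506) = 0.93737.
Posterior mean = w·x̄ + (1−w)·μ₀ = 0.93737·184.52 + 0.062634·246.34 = 188.392. Posterior variance = 1/(0.00531379+0.00035506) = 176.403, so SD = 13.282.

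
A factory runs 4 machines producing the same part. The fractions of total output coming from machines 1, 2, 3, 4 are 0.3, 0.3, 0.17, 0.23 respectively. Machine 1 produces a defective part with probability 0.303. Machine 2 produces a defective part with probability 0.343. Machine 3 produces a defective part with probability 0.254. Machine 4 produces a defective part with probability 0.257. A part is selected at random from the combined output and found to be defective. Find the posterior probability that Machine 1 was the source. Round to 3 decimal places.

P(defective|M1) = 0.303; P(defective|M2) = 0.343; P(defective|M3) = 0.254; P(defective|M4) = 0.257.
Prior × likelihood for each source: 0.3·0.303=0.09090, 0.3·0.343=0.1029, 0.17·0.254=0.04318, 0.23·0.257=0.05911. Summing gives P(defective) = 0.29609.
P(Machine 1 | defective) = 0.09090 / 0.29609 = 0.307.

Posterior probability ≈ 0.307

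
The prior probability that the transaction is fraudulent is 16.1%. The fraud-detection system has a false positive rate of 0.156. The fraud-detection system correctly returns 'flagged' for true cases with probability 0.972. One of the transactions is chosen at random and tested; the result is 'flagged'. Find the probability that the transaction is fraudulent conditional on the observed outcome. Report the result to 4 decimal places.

P(H | E) ≈ 0.5446

Write H for 'the transaction is fraudulent'. Prior odds H:¬H = 0.161/0.839 = 0.19190. For the 'flagged' outcome, the likelihood ratio is 0.972/0.156 = 6.2308.
Posterior odds = 0.19190 × 6.2308 = 1.1957, so P(H|E) = 1.1957/(1+1.1957) = 0.5446.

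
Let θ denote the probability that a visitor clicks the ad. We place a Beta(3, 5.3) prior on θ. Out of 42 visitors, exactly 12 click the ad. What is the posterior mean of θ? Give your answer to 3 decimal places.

Posterior mean ≈ 0.298

Observing 12 successes and 30 failures updates Beta(3, 5.3) by adding the success and failure counts to the two shape parameters: α = 3+12 = 15, β = 5.3+30 = 35.3.
E[θ | data] = 15/(15+35.3) = 0.298.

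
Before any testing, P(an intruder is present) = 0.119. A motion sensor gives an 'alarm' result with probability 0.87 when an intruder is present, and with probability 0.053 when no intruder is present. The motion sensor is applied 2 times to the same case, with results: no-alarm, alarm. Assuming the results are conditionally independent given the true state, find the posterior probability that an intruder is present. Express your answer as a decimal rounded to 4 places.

With H the event that an intruder is present, the joint likelihood of the observed sequence is P(data|H) = 0.13·0.87 = 0.11310 and P(data|¬H) = 0.947·0.053 = 0.050191.
Bayes: P(H|data) = 0.119·0.11310 / (0.119·0.11310 + 0.881·0.050191) = 0.013459/0.057677 = 0.2333.

Posterior P(H) ≈ 0.2333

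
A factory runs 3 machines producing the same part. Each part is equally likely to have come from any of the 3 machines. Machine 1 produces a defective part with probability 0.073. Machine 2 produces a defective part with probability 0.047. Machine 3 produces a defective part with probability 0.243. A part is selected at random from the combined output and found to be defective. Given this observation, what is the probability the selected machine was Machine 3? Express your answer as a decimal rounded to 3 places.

Posterior probability ≈ 0.669

P(defective|M1) = 0.073; P(defective|M2) = 0.047; P(defective|M3) = 0.243.
Prior × likelihood for each source: 0.333333·0.073=0.02433, 0.333333·0.047=0.01567, 0.333333·0.243=0.08100. Summing gives P(defective) = 0.12100.
P(Machine 3 | defective) = 0.08100 / 0.12100 = 0.669.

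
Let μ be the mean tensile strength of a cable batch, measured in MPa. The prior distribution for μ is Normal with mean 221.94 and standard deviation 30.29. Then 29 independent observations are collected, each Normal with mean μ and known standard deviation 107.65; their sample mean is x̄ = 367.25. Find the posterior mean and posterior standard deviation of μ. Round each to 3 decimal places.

Prior precision 1/τ₀² = 1/30.29² = 0.00108994; data precision n/σ² = 29/107.65² = 0.00250248.
Posterior precision = 0.00108994 + 0.00250248 = 0.00359241, giving posterior SD = 1/√0.00359241 = 16.684.
Posterior mean = (0.00108994·221.94 + 0.00250248·367.25) / 0.00359241 = 323.163.

Posterior mean ≈ 323.163; posterior SD ≈ 16.684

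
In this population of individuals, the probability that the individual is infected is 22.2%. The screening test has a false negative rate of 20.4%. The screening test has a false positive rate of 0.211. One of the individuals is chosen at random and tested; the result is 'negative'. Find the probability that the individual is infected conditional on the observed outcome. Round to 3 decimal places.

Let H be the event that the individual is infected. P(H) = 0.222, so P(¬H) = 0.778. With E the 'negative' result, P(E|H) = 0.204 and P(E|¬H) = 0.789.
P(E) = 0.204·0.222 + 0.789·0.778 = 0.045288 + 0.61384 = 0.65913.
By Bayes' theorem, P(H|E) = 0.045288 / 0.65913 = 0.069.

P(H | E) ≈ 0.069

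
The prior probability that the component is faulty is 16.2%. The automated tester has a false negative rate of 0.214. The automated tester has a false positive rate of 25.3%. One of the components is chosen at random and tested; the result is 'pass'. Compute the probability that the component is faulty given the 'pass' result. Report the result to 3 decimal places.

P(H | E) ≈ 0.052

Write H for 'the component is faulty'. Prior odds H:¬H = 0.162/0.838 = 0.19332. For the 'pass' outcome, the likelihood ratio is 0.214/0.747 = 0.28648.
Posterior odds = 0.19332 × 0.28648 = 0.055381, so P(H|E) = 0.055381/(1+0.055381) = 0.052.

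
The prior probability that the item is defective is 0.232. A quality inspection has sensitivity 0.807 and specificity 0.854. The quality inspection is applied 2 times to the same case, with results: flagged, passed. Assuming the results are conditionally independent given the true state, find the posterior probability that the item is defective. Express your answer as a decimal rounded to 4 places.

Posterior P(H) ≈ 0.2740

Let H be the event that the item is defective; start with P(H) = 0.232. P('flagged'|H) = 0.807, P('flagged'|¬H) = 0.146.
Update on result 1 ('flagged'): P(H) ← 0.807·0.2320 / (0.807·0.2320 + 0.146·0.7680) = 0.18722/0.29935 = 0.6254.
Update on result 2 ('passed'): P(H) ← 0.193·0.6254 / (0.193·0.6254 + 0.854·0.3746) = 0.12071/0.44059 = 0.2740.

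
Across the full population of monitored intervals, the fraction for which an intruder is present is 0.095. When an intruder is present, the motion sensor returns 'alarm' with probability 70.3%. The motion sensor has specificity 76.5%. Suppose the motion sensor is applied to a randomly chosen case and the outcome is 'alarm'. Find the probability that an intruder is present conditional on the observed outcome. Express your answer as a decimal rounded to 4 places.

Let H be the event that an intruder is present. P(H) = 0.095, so P(¬H) = 0.905. With E the 'alarm' result, P(E|H) = 0.703 and P(E|¬H) = 0.235.
P(E) = 0.703·0.095 + 0.235·0.905 = 0.066785 + 0.21268 = 0.27946.
By Bayes' theorem, P(H|E) = 0.066785 / 0.27946 = 0.2390.

P(H | E) ≈ 0.2390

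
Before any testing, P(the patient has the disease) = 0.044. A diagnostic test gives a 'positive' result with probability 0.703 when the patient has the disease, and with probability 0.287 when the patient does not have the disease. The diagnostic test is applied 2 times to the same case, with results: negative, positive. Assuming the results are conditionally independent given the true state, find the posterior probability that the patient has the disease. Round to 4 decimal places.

Posterior P(H) ≈ 0.0449

Let H be the event that the patient has the disease; start with P(H) = 0.044. P('positive'|H) = 0.703, P('positive'|¬H) = 0.287.
Update on result 1 ('negative'): P(H) ← 0.297·0.0440 / (0.297·0.0440 + 0.713·0.9560) = 0.013068/0.69470 = 0.0188.
Update on result 2 ('positive'): P(H) ← 0.703·0.0188 / (0.703·0.0188 + 0.287·0.9812) = 0.013224/0.29483 = 0.0449.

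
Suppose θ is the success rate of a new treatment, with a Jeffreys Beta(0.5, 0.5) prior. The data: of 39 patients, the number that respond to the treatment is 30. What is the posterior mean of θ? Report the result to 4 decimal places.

The binomial likelihood is conjugate to the Beta prior: with 30 successes and 9 failures, the posterior is Beta(0.5+30, 0.5+9) = Beta(30.5, 9.5).
Posterior mean = α/(α+β) = 30.5/40 = 0.7625.

Posterior mean ≈ 0.7625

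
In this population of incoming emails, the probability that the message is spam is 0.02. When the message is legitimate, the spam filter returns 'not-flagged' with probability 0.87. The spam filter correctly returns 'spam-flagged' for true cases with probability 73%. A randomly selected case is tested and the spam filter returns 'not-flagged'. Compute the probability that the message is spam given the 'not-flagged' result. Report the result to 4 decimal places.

Write H for 'the message is spam'. Prior odds H:¬H = 0.02/0.98 = 0.020408. For the 'not-flagged' outcome, the likelihood ratio is 0.27/0.87 = 0.31034.
Posterior odds = 0.020408 × 0.31034 = 0.0063336, so P(H|E) = 0.0063336/(1+0.0063336) = 0.0063.

P(H | E) ≈ 0.0063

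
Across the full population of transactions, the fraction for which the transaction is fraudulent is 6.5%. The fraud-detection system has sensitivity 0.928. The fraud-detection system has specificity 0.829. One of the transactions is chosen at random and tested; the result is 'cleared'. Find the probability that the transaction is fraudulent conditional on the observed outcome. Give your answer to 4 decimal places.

Let H be the event that the transaction is fraudulent. P(H) = 0.065, so P(¬H) = 0.935. With E the 'cleared' result, P(E|H) = 0.072 and P(E|¬H) = 0.829.
P(E) = 0.072·0.065 + 0.829·0.935 = 0.0046800 + 0.77511 = 0.77980.
By Bayes' theorem, P(H|E) = 0.0046800 / 0.77980 = 0.0060.

P(H | E) ≈ 0.0060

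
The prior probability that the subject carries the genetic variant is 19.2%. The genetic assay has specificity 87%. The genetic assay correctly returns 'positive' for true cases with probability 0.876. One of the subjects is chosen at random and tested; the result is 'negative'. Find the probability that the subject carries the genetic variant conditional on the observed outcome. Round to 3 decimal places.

P(H | E) ≈ 0.033

Write H for 'the subject carries the genetic variant'. Prior odds H:¬H = 0.192/0.808 = 0.23762. For the 'negative' outcome, the likelihood ratio is 0.124/0.87 = 0.14253.
Posterior odds = 0.23762 × 0.14253 = 0.033868, so P(H|E) = 0.033868/(1+0.033868) = 0.033.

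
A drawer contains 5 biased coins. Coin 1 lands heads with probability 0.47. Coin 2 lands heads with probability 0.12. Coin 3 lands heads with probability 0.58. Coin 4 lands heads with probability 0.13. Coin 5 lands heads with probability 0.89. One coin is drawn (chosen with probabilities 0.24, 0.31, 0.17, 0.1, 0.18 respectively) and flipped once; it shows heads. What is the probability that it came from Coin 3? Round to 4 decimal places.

P(heads|C1) = 0.47; P(heads|C2) = 0.12; P(heads|C3) = 0.58; P(heads|C4) = 0.13; P(heads|C5) = 0.89.
Prior × likelihood for each source: 0.24·0.47=0.1128, 0.31·0.12=0.03720, 0.17·0.58=0.09860, 0.1·0.13=0.01300, 0.18·0.89=0.1602. Summing gives P(heads) = 0.42180.
P(Coin 3 | heads) = 0.09860 / 0.42180 = 0.2338.

Posterior probability ≈ 0.2338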